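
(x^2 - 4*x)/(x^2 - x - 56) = x*(4 - x)/(-x^2 + x + 56)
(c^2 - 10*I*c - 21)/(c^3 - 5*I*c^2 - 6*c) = (c - 7*I)/(c*(c - 2*I))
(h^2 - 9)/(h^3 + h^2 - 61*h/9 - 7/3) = 9*(h - 3)/(9*h^2 - 18*h - 7)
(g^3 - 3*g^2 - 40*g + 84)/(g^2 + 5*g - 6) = (g^2 - 9*g + 14)/(g - 1)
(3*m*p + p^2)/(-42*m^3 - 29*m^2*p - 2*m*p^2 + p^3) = p/(-14*m^2 - 5*m*p + p^2)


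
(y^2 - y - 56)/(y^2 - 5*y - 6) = (-y^2 + y + 56)/(-y^2 + 5*y + 6)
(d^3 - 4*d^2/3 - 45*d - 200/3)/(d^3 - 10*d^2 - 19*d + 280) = (d + 5/3)/(d - 7)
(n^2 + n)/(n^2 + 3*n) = (n + 1)/(n + 3)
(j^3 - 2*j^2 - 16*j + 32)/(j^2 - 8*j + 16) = (j^2 + 2*j - 8)/(j - 4)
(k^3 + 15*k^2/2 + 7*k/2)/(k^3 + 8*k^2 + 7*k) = (k + 1/2)/(k + 1)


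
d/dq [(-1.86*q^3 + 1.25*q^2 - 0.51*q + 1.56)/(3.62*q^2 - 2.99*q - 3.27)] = (-6.7332*q^4 + 11.1228*q^3 + 16.3553*q^2 - 19.4694*q + 6.3321)/(13.1044*q^4 - 21.6476*q^3 - 14.7347*q^2 + 19.5546*q + 10.6929)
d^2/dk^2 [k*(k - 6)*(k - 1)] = 6*k - 14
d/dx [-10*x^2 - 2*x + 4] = -20*x - 2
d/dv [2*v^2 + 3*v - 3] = 4*v + 3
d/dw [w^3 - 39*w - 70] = 3*w^2 - 39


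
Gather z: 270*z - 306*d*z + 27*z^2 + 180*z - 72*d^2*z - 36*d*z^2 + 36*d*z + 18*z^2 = z^2*(45 - 36*d) + z*(-72*d^2 - 270*d + 450)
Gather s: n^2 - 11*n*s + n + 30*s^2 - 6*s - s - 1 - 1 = n^2 + n + 30*s^2 + s*(-11*n - 7) - 2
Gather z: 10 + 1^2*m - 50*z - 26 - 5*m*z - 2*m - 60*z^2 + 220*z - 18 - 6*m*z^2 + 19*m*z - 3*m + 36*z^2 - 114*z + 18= -4*m + z^2*(-6*m - 24) + z*(14*m + 56) - 16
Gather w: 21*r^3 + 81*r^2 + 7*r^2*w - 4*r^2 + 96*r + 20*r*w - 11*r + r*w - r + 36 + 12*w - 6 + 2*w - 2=21*r^3 + 77*r^2 + 84*r + w*(7*r^2 + 21*r + 14) + 28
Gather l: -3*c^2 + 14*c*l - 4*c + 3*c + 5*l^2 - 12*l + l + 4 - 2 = -3*c^2 - c + 5*l^2 + l*(14*c - 11) + 2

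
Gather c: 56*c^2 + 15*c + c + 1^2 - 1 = 56*c^2 + 16*c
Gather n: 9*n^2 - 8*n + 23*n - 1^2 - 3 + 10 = 9*n^2 + 15*n + 6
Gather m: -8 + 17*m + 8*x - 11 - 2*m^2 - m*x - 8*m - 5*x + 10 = -2*m^2 + m*(9 - x) + 3*x - 9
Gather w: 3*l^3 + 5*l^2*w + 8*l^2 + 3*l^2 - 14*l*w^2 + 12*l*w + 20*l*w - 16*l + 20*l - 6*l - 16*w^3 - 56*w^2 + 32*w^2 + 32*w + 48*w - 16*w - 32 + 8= 3*l^3 + 11*l^2 - 2*l - 16*w^3 + w^2*(-14*l - 24) + w*(5*l^2 + 32*l + 64) - 24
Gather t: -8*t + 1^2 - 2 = -8*t - 1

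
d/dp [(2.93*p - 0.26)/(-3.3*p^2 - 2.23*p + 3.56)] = (9.669*p^2 - 1.716*p + 9.851)/(10.89*p^4 + 14.718*p^3 - 18.5231*p^2 - 15.8776*p + 12.6736)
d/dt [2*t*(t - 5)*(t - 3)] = 6*t^2 - 32*t + 30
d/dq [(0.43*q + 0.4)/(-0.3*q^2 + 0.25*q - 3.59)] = (0.129*q^2 + 0.24*q - 1.6437)/(0.09*q^4 - 0.15*q^3 + 2.2165*q^2 - 1.795*q + 12.8881)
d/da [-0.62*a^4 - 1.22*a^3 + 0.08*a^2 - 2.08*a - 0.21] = -2.48*a^3 - 3.66*a^2 + 0.16*a - 2.08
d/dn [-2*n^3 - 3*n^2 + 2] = 6*n*(-n - 1)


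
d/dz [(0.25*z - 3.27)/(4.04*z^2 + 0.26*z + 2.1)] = (-1.01*z^2 + 26.4216*z + 1.3752)/(16.3216*z^4 + 2.1008*z^3 + 17.0356*z^2 + 1.092*z + 4.41)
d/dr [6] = 0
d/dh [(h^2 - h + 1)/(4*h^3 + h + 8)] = ((2*h - 1)*(4*h^3 + h + 8) - (12*h^2 + 1)*(h^2 - h + 1))/(4*h^3 + h + 8)^2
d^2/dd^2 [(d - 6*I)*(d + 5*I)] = 2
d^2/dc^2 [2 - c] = 0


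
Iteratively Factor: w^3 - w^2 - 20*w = (w)*(w^2 - w - 20) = w*(w - 5)*(w + 4)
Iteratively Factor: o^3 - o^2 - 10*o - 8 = (o + 1)*(o^2 - 2*o - 8) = (o + 1)*(o + 2)*(o - 4)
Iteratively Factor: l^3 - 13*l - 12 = (l - 4)*(l^2 + 4*l + 3) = (l - 4)*(l + 3)*(l + 1)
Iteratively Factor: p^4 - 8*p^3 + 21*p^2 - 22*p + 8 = (p - 4)*(p^3 - 4*p^2 + 5*p - 2) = (p - 4)*(p - 1)*(p^2 - 3*p + 2) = (p - 4)*(p - 2)*(p - 1)*(p - 1)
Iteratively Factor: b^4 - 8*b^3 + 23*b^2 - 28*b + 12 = (b - 3)*(b^3 - 5*b^2 + 8*b - 4) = (b - 3)*(b - 2)*(b^2 - 3*b + 2) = (b - 3)*(b - 2)^2*(b - 1)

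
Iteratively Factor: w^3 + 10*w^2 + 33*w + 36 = (w + 4)*(w^2 + 6*w + 9) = (w + 3)*(w + 4)*(w + 3)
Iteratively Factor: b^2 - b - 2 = (b + 1)*(b - 2)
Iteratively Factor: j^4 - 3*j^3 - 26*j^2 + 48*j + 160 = (j + 4)*(j^3 - 7*j^2 + 2*j + 40) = (j + 2)*(j + 4)*(j^2 - 9*j + 20) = (j - 4)*(j + 2)*(j + 4)*(j - 5)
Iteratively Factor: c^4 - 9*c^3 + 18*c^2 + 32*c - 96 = (c - 4)*(c^3 - 5*c^2 - 2*c + 24) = (c - 4)^2*(c^2 - c - 6) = (c - 4)^2*(c + 2)*(c - 3)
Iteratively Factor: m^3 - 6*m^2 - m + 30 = (m + 2)*(m^2 - 8*m + 15) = (m - 3)*(m + 2)*(m - 5)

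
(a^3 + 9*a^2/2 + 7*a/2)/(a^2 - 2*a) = (2*a^2 + 9*a + 7)/(2*(a - 2))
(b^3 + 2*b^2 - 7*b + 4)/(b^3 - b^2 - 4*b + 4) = (b^2 + 3*b - 4)/(b^2 - 4)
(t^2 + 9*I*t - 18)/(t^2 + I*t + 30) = (t + 3*I)/(t - 5*I)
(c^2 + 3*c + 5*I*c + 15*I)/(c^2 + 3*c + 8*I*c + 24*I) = (c + 5*I)/(c + 8*I)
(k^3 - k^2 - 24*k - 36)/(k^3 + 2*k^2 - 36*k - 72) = (k + 3)/(k + 6)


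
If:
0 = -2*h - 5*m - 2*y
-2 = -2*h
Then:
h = 1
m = -2*y/5 - 2/5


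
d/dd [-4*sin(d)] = -4*cos(d)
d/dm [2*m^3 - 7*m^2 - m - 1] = 6*m^2 - 14*m - 1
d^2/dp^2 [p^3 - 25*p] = 6*p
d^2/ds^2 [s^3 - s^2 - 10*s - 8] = 6*s - 2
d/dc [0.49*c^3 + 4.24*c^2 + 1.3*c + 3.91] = 1.47*c^2 + 8.48*c + 1.3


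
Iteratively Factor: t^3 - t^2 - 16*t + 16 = (t - 1)*(t^2 - 16) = (t - 1)*(t + 4)*(t - 4)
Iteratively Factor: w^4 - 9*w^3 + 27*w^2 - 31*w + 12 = (w - 4)*(w^3 - 5*w^2 + 7*w - 3) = (w - 4)*(w - 1)*(w^2 - 4*w + 3) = (w - 4)*(w - 3)*(w - 1)*(w - 1)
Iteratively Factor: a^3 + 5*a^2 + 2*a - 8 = (a - 1)*(a^2 + 6*a + 8) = (a - 1)*(a + 2)*(a + 4)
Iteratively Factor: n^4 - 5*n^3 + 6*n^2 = (n)*(n^3 - 5*n^2 + 6*n) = n^2*(n^2 - 5*n + 6) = n^2*(n - 3)*(n - 2)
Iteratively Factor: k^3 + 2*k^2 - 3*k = (k + 3)*(k^2 - k) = (k - 1)*(k + 3)*(k)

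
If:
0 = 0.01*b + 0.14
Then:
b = -14.00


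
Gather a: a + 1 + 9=a + 10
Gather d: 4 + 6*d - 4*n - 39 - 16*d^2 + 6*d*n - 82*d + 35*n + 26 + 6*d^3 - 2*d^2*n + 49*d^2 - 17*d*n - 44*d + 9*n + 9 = 6*d^3 + d^2*(33 - 2*n) + d*(-11*n - 120) + 40*n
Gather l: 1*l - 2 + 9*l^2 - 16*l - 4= 9*l^2 - 15*l - 6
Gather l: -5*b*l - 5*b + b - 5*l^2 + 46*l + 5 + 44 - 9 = -4*b - 5*l^2 + l*(46 - 5*b) + 40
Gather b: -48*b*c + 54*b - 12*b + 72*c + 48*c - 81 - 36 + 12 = b*(42 - 48*c) + 120*c - 105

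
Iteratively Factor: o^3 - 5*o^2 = (o - 5)*(o^2) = o*(o - 5)*(o)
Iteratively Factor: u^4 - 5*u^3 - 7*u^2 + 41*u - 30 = (u + 3)*(u^3 - 8*u^2 + 17*u - 10) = (u - 5)*(u + 3)*(u^2 - 3*u + 2) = (u - 5)*(u - 1)*(u + 3)*(u - 2)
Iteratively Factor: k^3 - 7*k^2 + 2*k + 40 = (k - 4)*(k^2 - 3*k - 10) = (k - 4)*(k + 2)*(k - 5)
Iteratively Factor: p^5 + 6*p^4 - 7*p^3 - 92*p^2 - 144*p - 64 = (p - 4)*(p^4 + 10*p^3 + 33*p^2 + 40*p + 16) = (p - 4)*(p + 4)*(p^3 + 6*p^2 + 9*p + 4) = (p - 4)*(p + 4)^2*(p^2 + 2*p + 1) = (p - 4)*(p + 1)*(p + 4)^2*(p + 1)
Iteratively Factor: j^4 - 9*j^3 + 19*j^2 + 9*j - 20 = (j - 5)*(j^3 - 4*j^2 - j + 4) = (j - 5)*(j - 4)*(j^2 - 1) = (j - 5)*(j - 4)*(j - 1)*(j + 1)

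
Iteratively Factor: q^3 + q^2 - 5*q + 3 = (q - 1)*(q^2 + 2*q - 3) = (q - 1)^2*(q + 3)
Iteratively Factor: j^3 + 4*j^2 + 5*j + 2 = (j + 2)*(j^2 + 2*j + 1) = (j + 1)*(j + 2)*(j + 1)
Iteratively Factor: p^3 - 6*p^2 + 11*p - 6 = (p - 3)*(p^2 - 3*p + 2) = (p - 3)*(p - 2)*(p - 1)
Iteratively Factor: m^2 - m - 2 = (m + 1)*(m - 2)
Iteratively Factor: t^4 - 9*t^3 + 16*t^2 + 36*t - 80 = (t + 2)*(t^3 - 11*t^2 + 38*t - 40) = (t - 4)*(t + 2)*(t^2 - 7*t + 10) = (t - 5)*(t - 4)*(t + 2)*(t - 2)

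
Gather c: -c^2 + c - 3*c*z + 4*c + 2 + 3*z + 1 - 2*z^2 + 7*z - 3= -c^2 + c*(5 - 3*z) - 2*z^2 + 10*z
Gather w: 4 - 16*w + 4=8 - 16*w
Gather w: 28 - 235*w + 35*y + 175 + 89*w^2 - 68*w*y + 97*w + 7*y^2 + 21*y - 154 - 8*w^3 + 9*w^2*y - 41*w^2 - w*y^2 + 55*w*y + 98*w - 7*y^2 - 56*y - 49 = -8*w^3 + w^2*(9*y + 48) + w*(-y^2 - 13*y - 40)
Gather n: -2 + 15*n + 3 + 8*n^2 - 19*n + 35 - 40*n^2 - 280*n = -32*n^2 - 284*n + 36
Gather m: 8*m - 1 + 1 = 8*m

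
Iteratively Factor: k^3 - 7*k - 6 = (k + 1)*(k^2 - k - 6) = (k - 3)*(k + 1)*(k + 2)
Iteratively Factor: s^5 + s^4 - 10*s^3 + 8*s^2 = (s - 1)*(s^4 + 2*s^3 - 8*s^2) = s*(s - 1)*(s^3 + 2*s^2 - 8*s) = s^2*(s - 1)*(s^2 + 2*s - 8) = s^2*(s - 2)*(s - 1)*(s + 4)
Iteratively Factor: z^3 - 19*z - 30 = (z + 2)*(z^2 - 2*z - 15) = (z - 5)*(z + 2)*(z + 3)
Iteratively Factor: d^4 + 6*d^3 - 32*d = (d)*(d^3 + 6*d^2 - 32) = d*(d - 2)*(d^2 + 8*d + 16) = d*(d - 2)*(d + 4)*(d + 4)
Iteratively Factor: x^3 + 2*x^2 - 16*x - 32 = (x - 4)*(x^2 + 6*x + 8) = (x - 4)*(x + 4)*(x + 2)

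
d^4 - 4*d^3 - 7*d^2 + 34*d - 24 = (d - 4)*(d - 2)*(d - 1)*(d + 3)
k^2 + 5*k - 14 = (k - 2)*(k + 7)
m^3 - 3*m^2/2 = m^2*(m - 3/2)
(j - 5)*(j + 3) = j^2 - 2*j - 15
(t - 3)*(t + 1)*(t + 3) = t^3 + t^2 - 9*t - 9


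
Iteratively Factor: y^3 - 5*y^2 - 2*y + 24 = (y - 4)*(y^2 - y - 6) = (y - 4)*(y - 3)*(y + 2)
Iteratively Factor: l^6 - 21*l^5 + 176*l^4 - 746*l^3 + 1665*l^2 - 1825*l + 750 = (l - 5)*(l^5 - 16*l^4 + 96*l^3 - 266*l^2 + 335*l - 150) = (l - 5)*(l - 3)*(l^4 - 13*l^3 + 57*l^2 - 95*l + 50) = (l - 5)^2*(l - 3)*(l^3 - 8*l^2 + 17*l - 10) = (l - 5)^2*(l - 3)*(l - 1)*(l^2 - 7*l + 10) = (l - 5)^2*(l - 3)*(l - 2)*(l - 1)*(l - 5)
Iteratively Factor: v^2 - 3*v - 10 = (v - 5)*(v + 2)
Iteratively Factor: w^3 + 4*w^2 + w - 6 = (w + 2)*(w^2 + 2*w - 3) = (w + 2)*(w + 3)*(w - 1)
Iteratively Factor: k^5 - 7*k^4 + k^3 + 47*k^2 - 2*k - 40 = (k + 2)*(k^4 - 9*k^3 + 19*k^2 + 9*k - 20) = (k - 4)*(k + 2)*(k^3 - 5*k^2 - k + 5) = (k - 4)*(k - 1)*(k + 2)*(k^2 - 4*k - 5) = (k - 5)*(k - 4)*(k - 1)*(k + 2)*(k + 1)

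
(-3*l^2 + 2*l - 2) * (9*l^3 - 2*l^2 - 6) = -27*l^5 + 24*l^4 - 22*l^3 + 22*l^2 - 12*l + 12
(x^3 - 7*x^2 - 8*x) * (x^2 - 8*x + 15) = x^5 - 15*x^4 + 63*x^3 - 41*x^2 - 120*x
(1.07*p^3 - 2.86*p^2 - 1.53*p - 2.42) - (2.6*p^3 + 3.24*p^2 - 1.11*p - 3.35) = -1.53*p^3 - 6.1*p^2 - 0.42*p + 0.93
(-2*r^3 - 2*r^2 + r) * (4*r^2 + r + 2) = -8*r^5 - 10*r^4 - 2*r^3 - 3*r^2 + 2*r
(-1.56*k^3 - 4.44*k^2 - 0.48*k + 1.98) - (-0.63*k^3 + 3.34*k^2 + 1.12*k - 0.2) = -0.93*k^3 - 7.78*k^2 - 1.6*k + 2.18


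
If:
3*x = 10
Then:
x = 10/3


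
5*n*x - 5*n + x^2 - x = (5*n + x)*(x - 1)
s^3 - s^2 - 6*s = s*(s - 3)*(s + 2)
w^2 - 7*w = w*(w - 7)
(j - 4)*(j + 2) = j^2 - 2*j - 8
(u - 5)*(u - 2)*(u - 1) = u^3 - 8*u^2 + 17*u - 10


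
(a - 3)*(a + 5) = a^2 + 2*a - 15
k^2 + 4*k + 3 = (k + 1)*(k + 3)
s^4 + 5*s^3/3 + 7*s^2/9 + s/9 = s*(s + 1/3)^2*(s + 1)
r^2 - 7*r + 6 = (r - 6)*(r - 1)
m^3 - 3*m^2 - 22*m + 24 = (m - 6)*(m - 1)*(m + 4)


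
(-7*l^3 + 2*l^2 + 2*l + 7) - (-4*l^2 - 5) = -7*l^3 + 6*l^2 + 2*l + 12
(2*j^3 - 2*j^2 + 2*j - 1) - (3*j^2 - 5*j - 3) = 2*j^3 - 5*j^2 + 7*j + 2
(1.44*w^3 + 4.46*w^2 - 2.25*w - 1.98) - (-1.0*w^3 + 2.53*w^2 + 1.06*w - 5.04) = 2.44*w^3 + 1.93*w^2 - 3.31*w + 3.06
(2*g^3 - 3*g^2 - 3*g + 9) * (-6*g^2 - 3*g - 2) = -12*g^5 + 12*g^4 + 23*g^3 - 39*g^2 - 21*g - 18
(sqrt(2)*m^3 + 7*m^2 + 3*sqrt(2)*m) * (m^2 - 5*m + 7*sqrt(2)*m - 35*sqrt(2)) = sqrt(2)*m^5 - 5*sqrt(2)*m^4 + 21*m^4 - 105*m^3 + 52*sqrt(2)*m^3 - 260*sqrt(2)*m^2 + 42*m^2 - 210*m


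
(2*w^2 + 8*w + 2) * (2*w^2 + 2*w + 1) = 4*w^4 + 20*w^3 + 22*w^2 + 12*w + 2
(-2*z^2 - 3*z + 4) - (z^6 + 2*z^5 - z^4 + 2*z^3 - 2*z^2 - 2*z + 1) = -z^6 - 2*z^5 + z^4 - 2*z^3 - z + 3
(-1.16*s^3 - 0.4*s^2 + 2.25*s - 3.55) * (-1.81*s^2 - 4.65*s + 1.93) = 2.0996*s^5 + 6.118*s^4 - 4.4513*s^3 - 4.809*s^2 + 20.85*s - 6.8515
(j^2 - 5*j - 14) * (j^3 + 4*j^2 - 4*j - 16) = j^5 - j^4 - 38*j^3 - 52*j^2 + 136*j + 224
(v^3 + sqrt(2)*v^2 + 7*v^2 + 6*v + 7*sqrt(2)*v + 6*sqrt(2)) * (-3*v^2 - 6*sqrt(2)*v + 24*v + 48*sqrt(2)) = -3*v^5 - 9*sqrt(2)*v^4 + 3*v^4 + 9*sqrt(2)*v^3 + 138*v^3 + 156*v^2 + 450*sqrt(2)*v^2 + 600*v + 432*sqrt(2)*v + 576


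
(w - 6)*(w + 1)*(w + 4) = w^3 - w^2 - 26*w - 24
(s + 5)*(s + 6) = s^2 + 11*s + 30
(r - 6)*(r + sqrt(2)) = r^2 - 6*r + sqrt(2)*r - 6*sqrt(2)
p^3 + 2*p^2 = p^2*(p + 2)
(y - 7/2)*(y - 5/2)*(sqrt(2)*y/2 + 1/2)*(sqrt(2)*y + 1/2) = y^4 - 6*y^3 + 3*sqrt(2)*y^3/4 - 9*sqrt(2)*y^2/2 + 9*y^2 - 3*y/2 + 105*sqrt(2)*y/16 + 35/16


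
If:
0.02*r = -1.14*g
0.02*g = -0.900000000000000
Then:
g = -45.00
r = 2565.00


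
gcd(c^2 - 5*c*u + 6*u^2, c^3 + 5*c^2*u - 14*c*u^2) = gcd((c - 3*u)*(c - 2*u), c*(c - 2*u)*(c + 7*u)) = -c + 2*u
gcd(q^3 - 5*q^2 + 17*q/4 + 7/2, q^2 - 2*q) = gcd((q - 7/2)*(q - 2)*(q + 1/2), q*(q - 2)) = q - 2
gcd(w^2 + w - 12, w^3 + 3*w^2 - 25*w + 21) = w - 3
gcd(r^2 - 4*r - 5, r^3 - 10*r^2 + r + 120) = r - 5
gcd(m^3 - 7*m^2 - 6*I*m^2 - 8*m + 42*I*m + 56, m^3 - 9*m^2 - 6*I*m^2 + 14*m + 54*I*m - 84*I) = m - 7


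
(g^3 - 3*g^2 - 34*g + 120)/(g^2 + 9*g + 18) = (g^2 - 9*g + 20)/(g + 3)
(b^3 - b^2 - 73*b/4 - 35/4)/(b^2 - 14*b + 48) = (b^3 - b^2 - 73*b/4 - 35/4)/(b^2 - 14*b + 48)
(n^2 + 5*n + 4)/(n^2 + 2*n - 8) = (n + 1)/(n - 2)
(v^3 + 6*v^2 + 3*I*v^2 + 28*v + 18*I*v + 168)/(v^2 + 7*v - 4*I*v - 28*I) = (v^2 + v*(6 + 7*I) + 42*I)/(v + 7)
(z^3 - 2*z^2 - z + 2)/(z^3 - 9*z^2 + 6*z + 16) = (z - 1)/(z - 8)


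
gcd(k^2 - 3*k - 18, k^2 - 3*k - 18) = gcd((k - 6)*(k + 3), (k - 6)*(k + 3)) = k^2 - 3*k - 18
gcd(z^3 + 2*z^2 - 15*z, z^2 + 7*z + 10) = z + 5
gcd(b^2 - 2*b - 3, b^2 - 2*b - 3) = b^2 - 2*b - 3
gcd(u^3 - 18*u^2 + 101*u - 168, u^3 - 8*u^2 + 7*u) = u - 7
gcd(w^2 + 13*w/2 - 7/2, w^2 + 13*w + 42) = w + 7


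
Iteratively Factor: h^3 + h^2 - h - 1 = (h - 1)*(h^2 + 2*h + 1) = (h - 1)*(h + 1)*(h + 1)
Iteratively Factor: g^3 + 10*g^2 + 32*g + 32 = (g + 2)*(g^2 + 8*g + 16) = (g + 2)*(g + 4)*(g + 4)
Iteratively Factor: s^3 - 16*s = (s + 4)*(s^2 - 4*s) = (s - 4)*(s + 4)*(s)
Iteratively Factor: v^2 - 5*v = (v - 5)*(v)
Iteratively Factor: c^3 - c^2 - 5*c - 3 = (c - 3)*(c^2 + 2*c + 1) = (c - 3)*(c + 1)*(c + 1)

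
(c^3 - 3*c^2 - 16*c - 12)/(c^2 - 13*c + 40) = (c^3 - 3*c^2 - 16*c - 12)/(c^2 - 13*c + 40)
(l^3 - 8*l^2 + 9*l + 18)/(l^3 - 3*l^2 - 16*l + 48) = (l^2 - 5*l - 6)/(l^2 - 16)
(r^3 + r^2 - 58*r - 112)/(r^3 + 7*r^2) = 1 - 6/r - 16/r^2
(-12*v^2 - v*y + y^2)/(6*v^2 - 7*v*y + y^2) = (-12*v^2 - v*y + y^2)/(6*v^2 - 7*v*y + y^2)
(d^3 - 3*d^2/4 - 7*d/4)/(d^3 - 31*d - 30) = d*(4*d - 7)/(4*(d^2 - d - 30))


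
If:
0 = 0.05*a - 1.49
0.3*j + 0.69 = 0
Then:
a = 29.80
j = -2.30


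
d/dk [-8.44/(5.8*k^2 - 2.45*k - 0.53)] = (97.904*k - 20.678)/(-5.8*k^2 + 2.45*k + 0.53)^2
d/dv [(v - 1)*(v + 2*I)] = 2*v - 1 + 2*I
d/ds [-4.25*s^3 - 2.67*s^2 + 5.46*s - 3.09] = -12.75*s^2 - 5.34*s + 5.46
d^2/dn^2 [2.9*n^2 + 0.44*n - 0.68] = 5.80000000000000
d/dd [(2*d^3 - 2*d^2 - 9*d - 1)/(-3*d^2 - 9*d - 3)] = (-2*d^4 - 12*d^3 - 9*d^2 + 2*d + 6)/(3*(d^4 + 6*d^3 + 11*d^2 + 6*d + 1))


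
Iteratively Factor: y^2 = (y)*(y)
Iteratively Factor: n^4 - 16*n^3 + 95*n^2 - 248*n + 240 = (n - 5)*(n^3 - 11*n^2 + 40*n - 48) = (n - 5)*(n - 4)*(n^2 - 7*n + 12) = (n - 5)*(n - 4)*(n - 3)*(n - 4)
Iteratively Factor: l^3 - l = (l)*(l^2 - 1) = l*(l + 1)*(l - 1)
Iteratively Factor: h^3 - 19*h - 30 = (h + 2)*(h^2 - 2*h - 15) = (h - 5)*(h + 2)*(h + 3)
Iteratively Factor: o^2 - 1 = (o + 1)*(o - 1)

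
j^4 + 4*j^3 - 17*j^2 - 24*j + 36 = (j - 3)*(j - 1)*(j + 2)*(j + 6)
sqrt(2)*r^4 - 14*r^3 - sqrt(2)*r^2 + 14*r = r*(r - 1)*(r - 7*sqrt(2))*(sqrt(2)*r + sqrt(2))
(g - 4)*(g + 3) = g^2 - g - 12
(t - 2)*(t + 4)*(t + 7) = t^3 + 9*t^2 + 6*t - 56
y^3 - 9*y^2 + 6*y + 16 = (y - 8)*(y - 2)*(y + 1)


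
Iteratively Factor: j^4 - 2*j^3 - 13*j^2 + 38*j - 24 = (j + 4)*(j^3 - 6*j^2 + 11*j - 6) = (j - 2)*(j + 4)*(j^2 - 4*j + 3) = (j - 3)*(j - 2)*(j + 4)*(j - 1)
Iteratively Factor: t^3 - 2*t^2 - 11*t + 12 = (t - 4)*(t^2 + 2*t - 3) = (t - 4)*(t - 1)*(t + 3)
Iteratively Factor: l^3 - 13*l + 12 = (l - 3)*(l^2 + 3*l - 4) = (l - 3)*(l - 1)*(l + 4)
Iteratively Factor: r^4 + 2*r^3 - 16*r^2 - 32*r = (r + 4)*(r^3 - 2*r^2 - 8*r) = r*(r + 4)*(r^2 - 2*r - 8) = r*(r + 2)*(r + 4)*(r - 4)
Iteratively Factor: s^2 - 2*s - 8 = (s - 4)*(s + 2)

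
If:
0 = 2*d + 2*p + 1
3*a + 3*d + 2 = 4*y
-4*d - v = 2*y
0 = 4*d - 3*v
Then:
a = 41*y/24 - 2/3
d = -3*y/8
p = 3*y/8 - 1/2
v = -y/2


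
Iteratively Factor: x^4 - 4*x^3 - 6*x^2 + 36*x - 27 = (x - 1)*(x^3 - 3*x^2 - 9*x + 27) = (x - 1)*(x + 3)*(x^2 - 6*x + 9) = (x - 3)*(x - 1)*(x + 3)*(x - 3)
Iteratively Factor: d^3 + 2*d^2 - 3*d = (d - 1)*(d^2 + 3*d) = d*(d - 1)*(d + 3)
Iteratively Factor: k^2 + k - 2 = (k - 1)*(k + 2)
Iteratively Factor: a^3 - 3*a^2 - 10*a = (a + 2)*(a^2 - 5*a) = (a - 5)*(a + 2)*(a)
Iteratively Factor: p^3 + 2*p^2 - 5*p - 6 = (p + 1)*(p^2 + p - 6) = (p + 1)*(p + 3)*(p - 2)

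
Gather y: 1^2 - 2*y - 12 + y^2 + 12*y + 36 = y^2 + 10*y + 25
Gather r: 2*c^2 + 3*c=2*c^2 + 3*c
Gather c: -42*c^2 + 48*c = -42*c^2 + 48*c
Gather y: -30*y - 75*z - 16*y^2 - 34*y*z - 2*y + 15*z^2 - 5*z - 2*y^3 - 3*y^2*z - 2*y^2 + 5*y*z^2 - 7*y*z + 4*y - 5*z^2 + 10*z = -2*y^3 + y^2*(-3*z - 18) + y*(5*z^2 - 41*z - 28) + 10*z^2 - 70*z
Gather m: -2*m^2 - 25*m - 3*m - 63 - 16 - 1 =-2*m^2 - 28*m - 80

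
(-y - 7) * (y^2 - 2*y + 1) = -y^3 - 5*y^2 + 13*y - 7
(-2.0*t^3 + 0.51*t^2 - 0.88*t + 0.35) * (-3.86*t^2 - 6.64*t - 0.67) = 7.72*t^5 + 11.3114*t^4 + 1.3504*t^3 + 4.1505*t^2 - 1.7344*t - 0.2345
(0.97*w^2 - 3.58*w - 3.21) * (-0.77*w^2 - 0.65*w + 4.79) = -0.7469*w^4 + 2.1261*w^3 + 9.445*w^2 - 15.0617*w - 15.3759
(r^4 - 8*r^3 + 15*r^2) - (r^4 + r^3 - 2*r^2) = -9*r^3 + 17*r^2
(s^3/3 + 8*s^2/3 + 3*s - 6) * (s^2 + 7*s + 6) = s^5/3 + 5*s^4 + 71*s^3/3 + 31*s^2 - 24*s - 36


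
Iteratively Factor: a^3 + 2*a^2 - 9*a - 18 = (a + 3)*(a^2 - a - 6) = (a - 3)*(a + 3)*(a + 2)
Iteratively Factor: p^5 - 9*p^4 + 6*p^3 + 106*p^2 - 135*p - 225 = (p - 5)*(p^4 - 4*p^3 - 14*p^2 + 36*p + 45) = (p - 5)*(p + 1)*(p^3 - 5*p^2 - 9*p + 45) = (p - 5)*(p - 3)*(p + 1)*(p^2 - 2*p - 15) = (p - 5)^2*(p - 3)*(p + 1)*(p + 3)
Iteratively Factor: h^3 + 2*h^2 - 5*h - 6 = (h + 1)*(h^2 + h - 6) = (h + 1)*(h + 3)*(h - 2)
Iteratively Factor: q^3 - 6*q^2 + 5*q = (q - 1)*(q^2 - 5*q) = (q - 5)*(q - 1)*(q)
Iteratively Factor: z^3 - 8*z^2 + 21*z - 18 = (z - 3)*(z^2 - 5*z + 6) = (z - 3)*(z - 2)*(z - 3)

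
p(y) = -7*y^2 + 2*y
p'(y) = 2 - 14*y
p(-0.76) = -5.56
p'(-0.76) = 12.64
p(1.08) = -6.00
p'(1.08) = -13.12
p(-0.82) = -6.35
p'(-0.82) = 13.48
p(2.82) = -50.03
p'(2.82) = -37.48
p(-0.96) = -8.37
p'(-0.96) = 15.44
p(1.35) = -10.06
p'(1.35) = -16.90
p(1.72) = -17.27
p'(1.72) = -22.08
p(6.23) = -259.23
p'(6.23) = -85.22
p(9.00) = -549.00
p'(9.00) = -124.00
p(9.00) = -549.00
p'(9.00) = -124.00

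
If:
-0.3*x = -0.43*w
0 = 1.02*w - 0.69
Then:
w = 0.68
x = 0.97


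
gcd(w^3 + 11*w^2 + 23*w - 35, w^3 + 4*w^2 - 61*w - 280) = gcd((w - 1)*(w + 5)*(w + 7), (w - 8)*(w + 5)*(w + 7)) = w^2 + 12*w + 35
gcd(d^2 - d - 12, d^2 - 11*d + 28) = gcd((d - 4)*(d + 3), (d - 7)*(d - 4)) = d - 4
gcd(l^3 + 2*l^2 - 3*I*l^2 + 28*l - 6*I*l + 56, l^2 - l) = 1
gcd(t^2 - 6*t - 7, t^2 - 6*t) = 1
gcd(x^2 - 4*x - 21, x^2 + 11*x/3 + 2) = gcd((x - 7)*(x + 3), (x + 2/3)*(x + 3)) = x + 3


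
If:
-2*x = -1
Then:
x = 1/2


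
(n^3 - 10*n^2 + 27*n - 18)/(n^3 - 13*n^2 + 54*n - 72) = (n - 1)/(n - 4)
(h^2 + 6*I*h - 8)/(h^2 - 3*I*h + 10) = (h + 4*I)/(h - 5*I)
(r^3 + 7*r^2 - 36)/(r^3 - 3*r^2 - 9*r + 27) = (r^2 + 4*r - 12)/(r^2 - 6*r + 9)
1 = 1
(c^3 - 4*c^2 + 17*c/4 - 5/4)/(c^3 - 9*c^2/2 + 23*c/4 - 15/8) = 2*(c - 1)/(2*c - 3)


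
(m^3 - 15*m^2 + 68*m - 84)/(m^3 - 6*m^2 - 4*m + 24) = (m - 7)/(m + 2)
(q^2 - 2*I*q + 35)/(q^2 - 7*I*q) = (q + 5*I)/q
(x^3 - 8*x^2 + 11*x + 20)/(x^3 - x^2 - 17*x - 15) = (x - 4)/(x + 3)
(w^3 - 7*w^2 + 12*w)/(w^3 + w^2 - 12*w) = (w - 4)/(w + 4)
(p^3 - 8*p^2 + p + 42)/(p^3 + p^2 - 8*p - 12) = (p - 7)/(p + 2)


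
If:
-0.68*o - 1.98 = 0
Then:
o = -2.91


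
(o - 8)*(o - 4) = o^2 - 12*o + 32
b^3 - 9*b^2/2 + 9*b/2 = b*(b - 3)*(b - 3/2)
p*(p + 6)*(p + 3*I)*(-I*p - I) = -I*p^4 + 3*p^3 - 7*I*p^3 + 21*p^2 - 6*I*p^2 + 18*p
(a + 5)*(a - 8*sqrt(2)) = a^2 - 8*sqrt(2)*a + 5*a - 40*sqrt(2)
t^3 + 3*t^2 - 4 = (t - 1)*(t + 2)^2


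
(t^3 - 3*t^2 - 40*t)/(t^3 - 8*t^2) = (t + 5)/t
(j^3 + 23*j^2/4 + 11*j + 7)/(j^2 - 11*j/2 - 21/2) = (4*j^3 + 23*j^2 + 44*j + 28)/(2*(2*j^2 - 11*j - 21))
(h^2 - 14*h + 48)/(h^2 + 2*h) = (h^2 - 14*h + 48)/(h*(h + 2))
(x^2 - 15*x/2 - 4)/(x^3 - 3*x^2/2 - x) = (x - 8)/(x*(x - 2))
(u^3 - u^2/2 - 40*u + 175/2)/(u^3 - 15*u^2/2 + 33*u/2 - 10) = (u^2 + 2*u - 35)/(u^2 - 5*u + 4)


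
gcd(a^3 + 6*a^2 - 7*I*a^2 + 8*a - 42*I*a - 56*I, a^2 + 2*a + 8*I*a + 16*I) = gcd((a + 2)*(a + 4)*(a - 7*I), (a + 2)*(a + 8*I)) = a + 2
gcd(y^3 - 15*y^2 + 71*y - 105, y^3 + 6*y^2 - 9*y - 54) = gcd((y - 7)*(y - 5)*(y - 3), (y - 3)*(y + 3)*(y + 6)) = y - 3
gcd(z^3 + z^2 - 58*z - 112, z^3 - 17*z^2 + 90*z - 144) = z - 8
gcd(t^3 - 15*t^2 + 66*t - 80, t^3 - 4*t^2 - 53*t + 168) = t - 8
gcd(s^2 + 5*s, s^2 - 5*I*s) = s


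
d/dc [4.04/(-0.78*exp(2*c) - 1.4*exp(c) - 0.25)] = (6.3024*exp(c) + 5.656)*exp(c)/(0.78*exp(2*c) + 1.4*exp(c) + 0.25)^2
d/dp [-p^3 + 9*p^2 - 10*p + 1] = -3*p^2 + 18*p - 10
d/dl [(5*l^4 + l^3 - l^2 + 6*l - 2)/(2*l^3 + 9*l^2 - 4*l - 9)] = (10*l^6 + 90*l^5 - 49*l^4 - 212*l^3 - 65*l^2 + 54*l - 62)/(4*l^6 + 36*l^5 + 65*l^4 - 108*l^3 - 146*l^2 + 72*l + 81)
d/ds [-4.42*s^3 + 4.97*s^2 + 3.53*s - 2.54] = -13.26*s^2 + 9.94*s + 3.53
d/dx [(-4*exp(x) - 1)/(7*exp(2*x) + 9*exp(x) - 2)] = (28*exp(2*x) + 14*exp(x) + 17)*exp(x)/(49*exp(4*x) + 126*exp(3*x) + 53*exp(2*x) - 36*exp(x) + 4)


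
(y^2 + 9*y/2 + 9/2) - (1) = y^2 + 9*y/2 + 7/2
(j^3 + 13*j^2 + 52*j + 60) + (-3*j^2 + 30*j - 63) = j^3 + 10*j^2 + 82*j - 3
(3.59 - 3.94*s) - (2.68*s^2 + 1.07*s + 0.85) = -2.68*s^2 - 5.01*s + 2.74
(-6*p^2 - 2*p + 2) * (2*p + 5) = -12*p^3 - 34*p^2 - 6*p + 10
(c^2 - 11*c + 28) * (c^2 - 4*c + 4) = c^4 - 15*c^3 + 76*c^2 - 156*c + 112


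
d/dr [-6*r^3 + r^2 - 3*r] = -18*r^2 + 2*r - 3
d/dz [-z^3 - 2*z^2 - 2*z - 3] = -3*z^2 - 4*z - 2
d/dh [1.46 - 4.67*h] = -4.67000000000000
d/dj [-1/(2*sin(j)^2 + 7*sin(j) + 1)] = (4*sin(j) + 7)*cos(j)/(7*sin(j) - cos(2*j) + 2)^2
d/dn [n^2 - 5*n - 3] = 2*n - 5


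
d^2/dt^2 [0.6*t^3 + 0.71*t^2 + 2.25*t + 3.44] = 3.6*t + 1.42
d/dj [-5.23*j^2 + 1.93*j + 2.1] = 1.93 - 10.46*j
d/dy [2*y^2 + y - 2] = 4*y + 1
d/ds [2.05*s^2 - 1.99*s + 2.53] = 4.1*s - 1.99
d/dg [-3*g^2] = -6*g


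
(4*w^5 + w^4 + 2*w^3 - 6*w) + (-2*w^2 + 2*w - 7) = 4*w^5 + w^4 + 2*w^3 - 2*w^2 - 4*w - 7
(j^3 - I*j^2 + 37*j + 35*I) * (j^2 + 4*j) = j^5 + 4*j^4 - I*j^4 + 37*j^3 - 4*I*j^3 + 148*j^2 + 35*I*j^2 + 140*I*j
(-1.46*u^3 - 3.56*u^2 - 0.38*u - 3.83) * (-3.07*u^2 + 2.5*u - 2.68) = 4.4822*u^5 + 7.2792*u^4 - 3.8206*u^3 + 20.3489*u^2 - 8.5566*u + 10.2644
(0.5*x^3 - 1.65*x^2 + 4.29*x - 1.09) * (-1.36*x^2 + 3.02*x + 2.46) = -0.68*x^5 + 3.754*x^4 - 9.5874*x^3 + 10.3792*x^2 + 7.2616*x - 2.6814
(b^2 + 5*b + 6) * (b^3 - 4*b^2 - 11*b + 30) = b^5 + b^4 - 25*b^3 - 49*b^2 + 84*b + 180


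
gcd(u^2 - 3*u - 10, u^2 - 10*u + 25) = u - 5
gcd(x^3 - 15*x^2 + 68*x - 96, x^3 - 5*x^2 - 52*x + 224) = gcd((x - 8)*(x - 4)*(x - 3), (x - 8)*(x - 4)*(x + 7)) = x^2 - 12*x + 32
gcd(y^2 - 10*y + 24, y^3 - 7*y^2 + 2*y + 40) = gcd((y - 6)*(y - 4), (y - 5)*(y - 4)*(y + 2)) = y - 4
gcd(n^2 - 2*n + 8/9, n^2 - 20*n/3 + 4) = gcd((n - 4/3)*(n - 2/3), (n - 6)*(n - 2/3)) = n - 2/3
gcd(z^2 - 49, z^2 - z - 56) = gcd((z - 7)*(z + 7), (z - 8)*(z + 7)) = z + 7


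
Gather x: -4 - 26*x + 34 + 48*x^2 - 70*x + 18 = 48*x^2 - 96*x + 48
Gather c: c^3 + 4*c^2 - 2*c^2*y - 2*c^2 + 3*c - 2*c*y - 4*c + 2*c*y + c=c^3 + c^2*(2 - 2*y)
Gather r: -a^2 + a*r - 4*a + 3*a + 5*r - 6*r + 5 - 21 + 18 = -a^2 - a + r*(a - 1) + 2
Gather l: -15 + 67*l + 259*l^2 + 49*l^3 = 49*l^3 + 259*l^2 + 67*l - 15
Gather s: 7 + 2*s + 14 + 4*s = 6*s + 21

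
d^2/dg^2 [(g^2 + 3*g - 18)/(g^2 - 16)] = 2*(3*g^3 - 6*g^2 + 144*g - 32)/(g^6 - 48*g^4 + 768*g^2 - 4096)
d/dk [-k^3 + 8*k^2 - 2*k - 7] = -3*k^2 + 16*k - 2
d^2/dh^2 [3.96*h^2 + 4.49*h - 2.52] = 7.92000000000000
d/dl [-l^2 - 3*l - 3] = -2*l - 3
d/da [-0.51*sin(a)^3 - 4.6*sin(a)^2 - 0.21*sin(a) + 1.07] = (-9.2*sin(a) + 0.765*cos(2*a) - 0.975)*cos(a)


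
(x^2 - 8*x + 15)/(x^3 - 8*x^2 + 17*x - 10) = (x - 3)/(x^2 - 3*x + 2)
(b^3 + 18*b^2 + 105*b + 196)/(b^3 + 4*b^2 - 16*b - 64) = (b^2 + 14*b + 49)/(b^2 - 16)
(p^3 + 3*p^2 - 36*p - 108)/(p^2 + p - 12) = (p^3 + 3*p^2 - 36*p - 108)/(p^2 + p - 12)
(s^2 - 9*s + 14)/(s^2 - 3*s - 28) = (s - 2)/(s + 4)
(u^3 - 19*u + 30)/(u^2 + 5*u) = u - 5 + 6/u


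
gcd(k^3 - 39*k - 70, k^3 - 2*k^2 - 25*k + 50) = k + 5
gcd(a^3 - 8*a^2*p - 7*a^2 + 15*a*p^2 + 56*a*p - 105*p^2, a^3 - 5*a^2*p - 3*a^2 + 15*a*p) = -a + 5*p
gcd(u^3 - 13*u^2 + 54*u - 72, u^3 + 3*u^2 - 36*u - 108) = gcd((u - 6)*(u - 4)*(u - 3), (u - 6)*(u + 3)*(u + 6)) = u - 6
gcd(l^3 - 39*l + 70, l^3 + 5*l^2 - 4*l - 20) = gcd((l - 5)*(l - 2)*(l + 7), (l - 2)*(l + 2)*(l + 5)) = l - 2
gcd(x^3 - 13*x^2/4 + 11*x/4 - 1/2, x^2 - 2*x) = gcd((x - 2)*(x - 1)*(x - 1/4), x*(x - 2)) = x - 2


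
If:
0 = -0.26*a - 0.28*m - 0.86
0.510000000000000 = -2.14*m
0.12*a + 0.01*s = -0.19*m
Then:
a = -3.05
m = -0.24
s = 41.14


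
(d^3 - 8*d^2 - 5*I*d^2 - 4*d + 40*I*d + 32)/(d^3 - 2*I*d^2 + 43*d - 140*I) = (d^2 - d*(8 + I) + 8*I)/(d^2 + 2*I*d + 35)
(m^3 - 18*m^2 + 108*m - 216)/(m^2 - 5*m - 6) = (m^2 - 12*m + 36)/(m + 1)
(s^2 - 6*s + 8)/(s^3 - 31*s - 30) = (-s^2 + 6*s - 8)/(-s^3 + 31*s + 30)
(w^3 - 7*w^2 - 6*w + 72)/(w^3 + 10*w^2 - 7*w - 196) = (w^2 - 3*w - 18)/(w^2 + 14*w + 49)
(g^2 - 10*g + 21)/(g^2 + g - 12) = (g - 7)/(g + 4)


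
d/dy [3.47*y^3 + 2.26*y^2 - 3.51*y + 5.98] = 10.41*y^2 + 4.52*y - 3.51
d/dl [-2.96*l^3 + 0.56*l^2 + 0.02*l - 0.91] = -8.88*l^2 + 1.12*l + 0.02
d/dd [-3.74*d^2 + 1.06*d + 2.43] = 1.06 - 7.48*d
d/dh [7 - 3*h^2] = -6*h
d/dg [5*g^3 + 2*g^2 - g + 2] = 15*g^2 + 4*g - 1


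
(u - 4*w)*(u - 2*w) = u^2 - 6*u*w + 8*w^2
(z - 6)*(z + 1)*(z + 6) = z^3 + z^2 - 36*z - 36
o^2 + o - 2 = (o - 1)*(o + 2)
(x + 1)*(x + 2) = x^2 + 3*x + 2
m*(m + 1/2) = m^2 + m/2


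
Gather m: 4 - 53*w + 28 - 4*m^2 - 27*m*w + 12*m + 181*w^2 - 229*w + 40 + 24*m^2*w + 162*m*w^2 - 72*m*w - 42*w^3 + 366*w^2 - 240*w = m^2*(24*w - 4) + m*(162*w^2 - 99*w + 12) - 42*w^3 + 547*w^2 - 522*w + 72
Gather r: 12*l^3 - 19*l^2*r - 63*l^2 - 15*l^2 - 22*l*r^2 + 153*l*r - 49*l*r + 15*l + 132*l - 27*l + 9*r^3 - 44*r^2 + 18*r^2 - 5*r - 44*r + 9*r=12*l^3 - 78*l^2 + 120*l + 9*r^3 + r^2*(-22*l - 26) + r*(-19*l^2 + 104*l - 40)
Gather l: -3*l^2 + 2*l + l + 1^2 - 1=-3*l^2 + 3*l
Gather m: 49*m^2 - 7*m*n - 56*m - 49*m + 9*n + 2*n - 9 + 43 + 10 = 49*m^2 + m*(-7*n - 105) + 11*n + 44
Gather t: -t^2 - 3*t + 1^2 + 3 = -t^2 - 3*t + 4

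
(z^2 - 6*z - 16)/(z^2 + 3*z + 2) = (z - 8)/(z + 1)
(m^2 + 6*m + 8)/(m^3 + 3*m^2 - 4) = (m + 4)/(m^2 + m - 2)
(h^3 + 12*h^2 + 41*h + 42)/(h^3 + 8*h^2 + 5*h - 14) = (h + 3)/(h - 1)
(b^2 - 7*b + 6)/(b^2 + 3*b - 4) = (b - 6)/(b + 4)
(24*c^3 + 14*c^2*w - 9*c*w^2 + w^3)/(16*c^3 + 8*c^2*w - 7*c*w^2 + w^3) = (-6*c + w)/(-4*c + w)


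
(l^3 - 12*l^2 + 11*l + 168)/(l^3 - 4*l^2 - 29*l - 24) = (l - 7)/(l + 1)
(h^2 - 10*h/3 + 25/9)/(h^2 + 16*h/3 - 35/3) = (h - 5/3)/(h + 7)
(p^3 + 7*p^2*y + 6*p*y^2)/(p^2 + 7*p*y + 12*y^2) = p*(p^2 + 7*p*y + 6*y^2)/(p^2 + 7*p*y + 12*y^2)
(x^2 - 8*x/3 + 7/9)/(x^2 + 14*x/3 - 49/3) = (x - 1/3)/(x + 7)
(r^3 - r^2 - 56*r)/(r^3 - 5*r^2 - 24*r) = (r + 7)/(r + 3)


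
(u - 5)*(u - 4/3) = u^2 - 19*u/3 + 20/3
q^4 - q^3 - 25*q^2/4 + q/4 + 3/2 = (q - 3)*(q - 1/2)*(q + 1/2)*(q + 2)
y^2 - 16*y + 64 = (y - 8)^2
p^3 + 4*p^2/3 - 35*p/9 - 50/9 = (p - 2)*(p + 5/3)^2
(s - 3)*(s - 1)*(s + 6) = s^3 + 2*s^2 - 21*s + 18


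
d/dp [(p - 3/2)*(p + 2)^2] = (p + 2)*(3*p - 1)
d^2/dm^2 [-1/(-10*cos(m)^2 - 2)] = 5*(-10*sin(m)^4 + 3*sin(m)^2 + 6)/(5*cos(m)^2 + 1)^3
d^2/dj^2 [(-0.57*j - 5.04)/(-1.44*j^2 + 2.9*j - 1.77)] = ((0.57*j + 5.04)*(2.88*j - 2.9)*(5.76*j - 5.8) - (4.9248*j + 11.2092)*(1.44*j^2 - 2.9*j + 1.77))/(1.44*j^2 - 2.9*j + 1.77)^3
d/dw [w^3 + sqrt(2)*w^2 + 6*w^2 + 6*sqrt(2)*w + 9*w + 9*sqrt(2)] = 3*w^2 + 2*sqrt(2)*w + 12*w + 6*sqrt(2) + 9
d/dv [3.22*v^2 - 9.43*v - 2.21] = 6.44*v - 9.43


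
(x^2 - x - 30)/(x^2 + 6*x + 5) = (x - 6)/(x + 1)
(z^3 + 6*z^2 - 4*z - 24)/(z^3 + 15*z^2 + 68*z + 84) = (z - 2)/(z + 7)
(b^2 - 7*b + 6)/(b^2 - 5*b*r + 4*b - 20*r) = (b^2 - 7*b + 6)/(b^2 - 5*b*r + 4*b - 20*r)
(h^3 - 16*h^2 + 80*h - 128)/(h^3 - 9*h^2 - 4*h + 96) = (h - 4)/(h + 3)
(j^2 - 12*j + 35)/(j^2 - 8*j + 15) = (j - 7)/(j - 3)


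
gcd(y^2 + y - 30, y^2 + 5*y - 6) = y + 6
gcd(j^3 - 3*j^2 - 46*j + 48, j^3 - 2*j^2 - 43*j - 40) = j - 8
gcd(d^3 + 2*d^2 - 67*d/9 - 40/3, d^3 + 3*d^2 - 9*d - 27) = d + 3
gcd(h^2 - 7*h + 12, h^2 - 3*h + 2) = 1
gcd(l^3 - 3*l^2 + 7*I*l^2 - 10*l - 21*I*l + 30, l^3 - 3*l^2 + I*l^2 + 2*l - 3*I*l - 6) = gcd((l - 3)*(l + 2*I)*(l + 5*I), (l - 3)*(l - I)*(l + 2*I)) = l^2 + l*(-3 + 2*I) - 6*I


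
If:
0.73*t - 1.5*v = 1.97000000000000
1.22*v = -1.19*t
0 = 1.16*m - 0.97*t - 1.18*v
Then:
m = -0.14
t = 0.90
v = -0.88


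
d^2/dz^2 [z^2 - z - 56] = 2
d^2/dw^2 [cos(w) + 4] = -cos(w)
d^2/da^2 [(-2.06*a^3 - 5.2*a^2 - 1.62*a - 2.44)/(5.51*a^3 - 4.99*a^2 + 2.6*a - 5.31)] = (-429.024028*a^6 - 118.030812*a^5 - 897.982332*a^4 - 1144.46244*a^3 - 145.702128*a^2 - 329.353152*a - 241.654808)/(167.284151*a^9 - 454.490697*a^8 + 648.407433*a^7 - 1036.808332*a^6 + 1181.951094*a^5 - 954.282153*a^4 + 897.009173*a^3 - 529.782417*a^2 + 219.92958*a - 149.721291)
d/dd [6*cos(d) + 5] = -6*sin(d)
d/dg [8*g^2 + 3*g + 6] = 16*g + 3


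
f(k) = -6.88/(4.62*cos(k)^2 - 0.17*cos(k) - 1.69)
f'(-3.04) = -0.70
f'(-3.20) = 0.40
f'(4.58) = -3.76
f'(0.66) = -26.82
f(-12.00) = -4.72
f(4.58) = 4.34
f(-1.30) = 4.90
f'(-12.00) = -13.27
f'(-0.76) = 82.05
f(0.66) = -6.50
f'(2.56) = 10.59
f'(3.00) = 1.00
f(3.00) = -2.29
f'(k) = -6.88*(9.24*sin(k)*cos(k) - 0.17*sin(k))/(4.62*cos(k)^2 - 0.17*cos(k) - 1.69)^2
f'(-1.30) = 7.73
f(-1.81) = 4.95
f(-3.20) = -2.23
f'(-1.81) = -8.16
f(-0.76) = -11.20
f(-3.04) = -2.25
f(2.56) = -4.10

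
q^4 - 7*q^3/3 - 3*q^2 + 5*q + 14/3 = (q - 7/3)*(q - 2)*(q + 1)^2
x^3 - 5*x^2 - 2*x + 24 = (x - 4)*(x - 3)*(x + 2)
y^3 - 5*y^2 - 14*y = y*(y - 7)*(y + 2)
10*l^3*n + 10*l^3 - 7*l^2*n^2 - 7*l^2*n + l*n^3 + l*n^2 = (-5*l + n)*(-2*l + n)*(l*n + l)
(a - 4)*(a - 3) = a^2 - 7*a + 12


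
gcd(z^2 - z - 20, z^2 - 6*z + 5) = z - 5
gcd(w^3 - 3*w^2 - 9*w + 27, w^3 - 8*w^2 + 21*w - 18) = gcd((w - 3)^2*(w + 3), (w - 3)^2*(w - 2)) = w^2 - 6*w + 9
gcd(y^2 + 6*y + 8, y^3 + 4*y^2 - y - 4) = y + 4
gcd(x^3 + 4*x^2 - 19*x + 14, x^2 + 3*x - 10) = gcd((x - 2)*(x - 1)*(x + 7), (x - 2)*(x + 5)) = x - 2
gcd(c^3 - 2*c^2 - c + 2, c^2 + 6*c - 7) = c - 1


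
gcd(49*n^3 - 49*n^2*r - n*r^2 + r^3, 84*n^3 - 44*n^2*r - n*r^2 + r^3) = 7*n + r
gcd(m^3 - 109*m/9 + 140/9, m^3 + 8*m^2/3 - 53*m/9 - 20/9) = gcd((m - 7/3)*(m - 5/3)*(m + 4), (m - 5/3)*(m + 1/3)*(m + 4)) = m^2 + 7*m/3 - 20/3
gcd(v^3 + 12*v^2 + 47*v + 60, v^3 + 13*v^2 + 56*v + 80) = v^2 + 9*v + 20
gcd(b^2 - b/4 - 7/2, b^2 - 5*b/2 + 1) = b - 2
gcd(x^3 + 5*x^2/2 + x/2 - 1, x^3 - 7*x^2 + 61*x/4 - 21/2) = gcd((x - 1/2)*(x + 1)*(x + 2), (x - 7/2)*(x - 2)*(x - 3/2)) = 1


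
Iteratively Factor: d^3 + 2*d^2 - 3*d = (d + 3)*(d^2 - d) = d*(d + 3)*(d - 1)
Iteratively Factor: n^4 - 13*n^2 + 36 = (n - 3)*(n^3 + 3*n^2 - 4*n - 12) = (n - 3)*(n + 2)*(n^2 + n - 6) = (n - 3)*(n + 2)*(n + 3)*(n - 2)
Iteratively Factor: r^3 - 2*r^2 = (r)*(r^2 - 2*r) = r^2*(r - 2)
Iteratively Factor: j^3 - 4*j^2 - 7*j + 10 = (j - 1)*(j^2 - 3*j - 10) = (j - 1)*(j + 2)*(j - 5)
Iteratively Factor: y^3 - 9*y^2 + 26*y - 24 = (y - 4)*(y^2 - 5*y + 6) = (y - 4)*(y - 3)*(y - 2)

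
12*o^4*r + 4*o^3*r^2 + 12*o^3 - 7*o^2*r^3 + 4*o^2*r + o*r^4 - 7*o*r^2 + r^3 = (-6*o + r)*(-2*o + r)*(o + r)*(o*r + 1)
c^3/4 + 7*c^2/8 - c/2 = c*(c/4 + 1)*(c - 1/2)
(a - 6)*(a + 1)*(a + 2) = a^3 - 3*a^2 - 16*a - 12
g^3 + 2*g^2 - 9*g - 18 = (g - 3)*(g + 2)*(g + 3)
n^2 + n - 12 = (n - 3)*(n + 4)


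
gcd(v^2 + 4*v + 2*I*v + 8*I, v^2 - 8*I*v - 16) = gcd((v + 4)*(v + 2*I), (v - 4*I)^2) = 1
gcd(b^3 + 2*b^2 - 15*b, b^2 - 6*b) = b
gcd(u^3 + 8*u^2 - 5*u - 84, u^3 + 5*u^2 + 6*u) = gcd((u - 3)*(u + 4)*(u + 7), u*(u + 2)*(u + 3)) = 1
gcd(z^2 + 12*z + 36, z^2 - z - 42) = z + 6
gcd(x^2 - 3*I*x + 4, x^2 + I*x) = x + I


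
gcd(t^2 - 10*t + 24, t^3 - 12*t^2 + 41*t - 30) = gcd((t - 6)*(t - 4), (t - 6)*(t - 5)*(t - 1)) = t - 6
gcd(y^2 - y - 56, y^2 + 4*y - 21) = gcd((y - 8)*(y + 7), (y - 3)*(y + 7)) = y + 7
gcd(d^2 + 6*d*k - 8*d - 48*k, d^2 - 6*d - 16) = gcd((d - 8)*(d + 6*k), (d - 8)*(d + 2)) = d - 8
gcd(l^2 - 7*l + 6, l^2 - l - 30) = l - 6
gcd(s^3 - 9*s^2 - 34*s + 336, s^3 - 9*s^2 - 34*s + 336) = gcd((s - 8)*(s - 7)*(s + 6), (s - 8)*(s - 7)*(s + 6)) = s^3 - 9*s^2 - 34*s + 336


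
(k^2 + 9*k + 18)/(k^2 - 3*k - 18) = (k + 6)/(k - 6)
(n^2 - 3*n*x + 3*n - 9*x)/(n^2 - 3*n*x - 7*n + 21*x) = (n + 3)/(n - 7)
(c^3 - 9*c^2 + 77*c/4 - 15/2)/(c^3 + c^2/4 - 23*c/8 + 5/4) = 2*(2*c^2 - 17*c + 30)/(4*c^2 + 3*c - 10)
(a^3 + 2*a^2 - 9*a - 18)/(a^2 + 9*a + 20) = (a^3 + 2*a^2 - 9*a - 18)/(a^2 + 9*a + 20)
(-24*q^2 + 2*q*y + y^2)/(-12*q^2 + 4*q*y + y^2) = (-4*q + y)/(-2*q + y)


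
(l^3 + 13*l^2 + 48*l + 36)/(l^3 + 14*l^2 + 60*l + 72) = (l + 1)/(l + 2)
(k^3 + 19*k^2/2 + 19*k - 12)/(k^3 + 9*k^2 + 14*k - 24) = (k - 1/2)/(k - 1)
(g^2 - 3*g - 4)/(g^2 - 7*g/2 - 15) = 2*(-g^2 + 3*g + 4)/(-2*g^2 + 7*g + 30)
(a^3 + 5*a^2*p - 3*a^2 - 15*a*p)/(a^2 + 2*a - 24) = a*(a^2 + 5*a*p - 3*a - 15*p)/(a^2 + 2*a - 24)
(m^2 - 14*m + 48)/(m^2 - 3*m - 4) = (-m^2 + 14*m - 48)/(-m^2 + 3*m + 4)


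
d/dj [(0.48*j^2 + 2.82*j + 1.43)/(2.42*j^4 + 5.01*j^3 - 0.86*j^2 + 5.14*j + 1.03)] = (-2.3232*j^5 - 22.878*j^4 - 42.0988*j^3 - 16.6005*j^2 + 3.4484*j - 4.4456)/(5.8564*j^8 + 24.2484*j^7 + 20.9377*j^6 + 16.2604*j^5 + 57.2276*j^4 + 1.4798*j^3 + 24.648*j^2 + 10.5884*j + 1.0609)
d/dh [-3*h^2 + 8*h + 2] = 8 - 6*h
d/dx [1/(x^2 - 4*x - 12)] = 2*(2 - x)/(-x^2 + 4*x + 12)^2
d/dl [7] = 0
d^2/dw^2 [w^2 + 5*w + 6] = 2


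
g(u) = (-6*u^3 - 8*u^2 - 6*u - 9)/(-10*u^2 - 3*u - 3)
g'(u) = (20*u + 3)*(-6*u^3 - 8*u^2 - 6*u - 9)/(-10*u^2 - 3*u - 3)^2 + (-18*u^2 - 16*u - 6)/(-10*u^2 - 3*u - 3)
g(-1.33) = 0.06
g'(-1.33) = 1.08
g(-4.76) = -2.25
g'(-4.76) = 0.60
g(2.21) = 2.16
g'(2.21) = 0.47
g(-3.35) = -1.40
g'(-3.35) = 0.62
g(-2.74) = -1.01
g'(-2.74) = 0.64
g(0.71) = 1.91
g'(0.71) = -0.63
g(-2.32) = -0.74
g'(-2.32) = 0.68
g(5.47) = 3.96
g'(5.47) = 0.59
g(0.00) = 3.00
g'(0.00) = -1.00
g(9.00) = 6.05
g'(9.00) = 0.60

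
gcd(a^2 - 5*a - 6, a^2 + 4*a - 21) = 1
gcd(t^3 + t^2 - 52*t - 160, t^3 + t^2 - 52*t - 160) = t^3 + t^2 - 52*t - 160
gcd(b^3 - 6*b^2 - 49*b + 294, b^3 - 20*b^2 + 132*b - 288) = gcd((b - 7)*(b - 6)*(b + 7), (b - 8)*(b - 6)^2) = b - 6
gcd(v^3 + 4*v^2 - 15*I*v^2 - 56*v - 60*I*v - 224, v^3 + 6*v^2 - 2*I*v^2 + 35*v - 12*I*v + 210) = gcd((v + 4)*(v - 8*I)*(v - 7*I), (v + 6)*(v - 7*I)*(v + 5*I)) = v - 7*I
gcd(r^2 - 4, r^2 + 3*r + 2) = r + 2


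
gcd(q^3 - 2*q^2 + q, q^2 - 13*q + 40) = 1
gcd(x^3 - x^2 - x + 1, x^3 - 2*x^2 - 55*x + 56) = x - 1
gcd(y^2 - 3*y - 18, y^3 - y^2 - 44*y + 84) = y - 6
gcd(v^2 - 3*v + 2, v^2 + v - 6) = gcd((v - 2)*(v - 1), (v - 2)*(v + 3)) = v - 2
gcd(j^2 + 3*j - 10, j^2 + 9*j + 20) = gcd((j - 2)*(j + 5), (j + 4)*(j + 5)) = j + 5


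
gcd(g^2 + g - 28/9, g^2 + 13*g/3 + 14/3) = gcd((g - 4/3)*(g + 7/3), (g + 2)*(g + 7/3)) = g + 7/3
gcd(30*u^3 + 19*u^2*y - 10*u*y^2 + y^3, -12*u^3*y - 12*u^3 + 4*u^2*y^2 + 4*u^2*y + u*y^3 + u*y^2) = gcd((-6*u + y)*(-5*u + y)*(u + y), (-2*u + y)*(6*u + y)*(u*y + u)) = 1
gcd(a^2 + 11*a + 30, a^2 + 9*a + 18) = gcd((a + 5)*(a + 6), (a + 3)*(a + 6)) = a + 6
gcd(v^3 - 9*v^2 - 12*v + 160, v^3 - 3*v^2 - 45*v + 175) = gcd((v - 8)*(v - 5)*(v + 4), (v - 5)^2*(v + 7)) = v - 5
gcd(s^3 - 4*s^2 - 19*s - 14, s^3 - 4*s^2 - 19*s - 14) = s^3 - 4*s^2 - 19*s - 14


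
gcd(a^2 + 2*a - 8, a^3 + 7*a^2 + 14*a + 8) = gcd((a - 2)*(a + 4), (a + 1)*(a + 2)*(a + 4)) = a + 4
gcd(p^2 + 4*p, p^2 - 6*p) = p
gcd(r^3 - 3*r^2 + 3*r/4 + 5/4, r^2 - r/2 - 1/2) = r^2 - r/2 - 1/2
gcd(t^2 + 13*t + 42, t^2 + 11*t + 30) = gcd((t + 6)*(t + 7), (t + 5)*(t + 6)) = t + 6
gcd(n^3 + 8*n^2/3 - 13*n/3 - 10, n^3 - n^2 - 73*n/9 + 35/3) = n + 3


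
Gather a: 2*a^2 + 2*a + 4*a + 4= 2*a^2 + 6*a + 4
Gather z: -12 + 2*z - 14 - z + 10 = z - 16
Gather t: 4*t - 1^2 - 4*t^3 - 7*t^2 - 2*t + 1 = -4*t^3 - 7*t^2 + 2*t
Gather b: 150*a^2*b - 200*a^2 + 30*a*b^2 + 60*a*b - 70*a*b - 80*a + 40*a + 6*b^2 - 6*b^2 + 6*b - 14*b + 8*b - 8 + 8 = -200*a^2 + 30*a*b^2 - 40*a + b*(150*a^2 - 10*a)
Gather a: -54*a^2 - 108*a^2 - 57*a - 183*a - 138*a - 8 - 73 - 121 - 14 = -162*a^2 - 378*a - 216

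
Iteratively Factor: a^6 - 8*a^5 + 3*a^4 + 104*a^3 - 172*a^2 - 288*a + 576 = (a + 2)*(a^5 - 10*a^4 + 23*a^3 + 58*a^2 - 288*a + 288) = (a - 2)*(a + 2)*(a^4 - 8*a^3 + 7*a^2 + 72*a - 144) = (a - 4)*(a - 2)*(a + 2)*(a^3 - 4*a^2 - 9*a + 36) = (a - 4)*(a - 2)*(a + 2)*(a + 3)*(a^2 - 7*a + 12) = (a - 4)^2*(a - 2)*(a + 2)*(a + 3)*(a - 3)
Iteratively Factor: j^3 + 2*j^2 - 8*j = (j + 4)*(j^2 - 2*j) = (j - 2)*(j + 4)*(j)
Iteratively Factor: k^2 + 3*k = (k + 3)*(k)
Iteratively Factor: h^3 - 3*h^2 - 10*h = (h)*(h^2 - 3*h - 10) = h*(h - 5)*(h + 2)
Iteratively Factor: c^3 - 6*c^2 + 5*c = (c - 5)*(c^2 - c) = c*(c - 5)*(c - 1)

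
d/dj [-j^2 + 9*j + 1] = 9 - 2*j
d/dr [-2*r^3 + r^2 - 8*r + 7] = -6*r^2 + 2*r - 8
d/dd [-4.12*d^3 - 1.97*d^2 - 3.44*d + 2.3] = -12.36*d^2 - 3.94*d - 3.44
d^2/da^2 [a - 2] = 0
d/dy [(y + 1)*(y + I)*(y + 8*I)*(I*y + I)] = 4*I*y^3 + y^2*(-27 + 6*I) + y*(-36 - 14*I) - 9 - 16*I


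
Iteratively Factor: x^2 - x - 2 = (x - 2)*(x + 1)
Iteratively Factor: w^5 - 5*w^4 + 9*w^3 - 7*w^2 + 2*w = (w)*(w^4 - 5*w^3 + 9*w^2 - 7*w + 2) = w*(w - 2)*(w^3 - 3*w^2 + 3*w - 1) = w*(w - 2)*(w - 1)*(w^2 - 2*w + 1) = w*(w - 2)*(w - 1)^2*(w - 1)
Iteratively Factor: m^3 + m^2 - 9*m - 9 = (m + 1)*(m^2 - 9) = (m + 1)*(m + 3)*(m - 3)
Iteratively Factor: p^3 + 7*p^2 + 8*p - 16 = (p + 4)*(p^2 + 3*p - 4) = (p - 1)*(p + 4)*(p + 4)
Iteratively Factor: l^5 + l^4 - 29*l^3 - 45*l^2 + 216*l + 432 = (l - 4)*(l^4 + 5*l^3 - 9*l^2 - 81*l - 108) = (l - 4)*(l + 3)*(l^3 + 2*l^2 - 15*l - 36) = (l - 4)*(l + 3)^2*(l^2 - l - 12) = (l - 4)^2*(l + 3)^2*(l + 3)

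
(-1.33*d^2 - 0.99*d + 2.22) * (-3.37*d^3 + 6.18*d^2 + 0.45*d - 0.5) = 4.4821*d^5 - 4.8831*d^4 - 14.1981*d^3 + 13.9391*d^2 + 1.494*d - 1.11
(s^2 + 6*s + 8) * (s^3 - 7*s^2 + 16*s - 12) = s^5 - s^4 - 18*s^3 + 28*s^2 + 56*s - 96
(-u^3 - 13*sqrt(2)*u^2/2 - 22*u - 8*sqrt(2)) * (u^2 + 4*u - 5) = -u^5 - 13*sqrt(2)*u^4/2 - 4*u^4 - 26*sqrt(2)*u^3 - 17*u^3 - 88*u^2 + 49*sqrt(2)*u^2/2 - 32*sqrt(2)*u + 110*u + 40*sqrt(2)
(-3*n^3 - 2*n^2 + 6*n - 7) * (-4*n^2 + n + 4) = 12*n^5 + 5*n^4 - 38*n^3 + 26*n^2 + 17*n - 28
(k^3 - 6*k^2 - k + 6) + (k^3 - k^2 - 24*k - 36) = 2*k^3 - 7*k^2 - 25*k - 30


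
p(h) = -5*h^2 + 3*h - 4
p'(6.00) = -57.00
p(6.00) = -166.00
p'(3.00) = -27.00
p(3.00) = -40.00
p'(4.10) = -38.00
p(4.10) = -75.75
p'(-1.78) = 20.80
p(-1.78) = -25.18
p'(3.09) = -27.90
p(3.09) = -42.47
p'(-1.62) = 19.20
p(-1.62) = -21.98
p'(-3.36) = 36.60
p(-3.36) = -70.53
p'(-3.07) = 33.70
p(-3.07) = -60.33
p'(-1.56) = 18.60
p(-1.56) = -20.85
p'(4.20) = -39.00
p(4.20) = -79.60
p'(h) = 3 - 10*h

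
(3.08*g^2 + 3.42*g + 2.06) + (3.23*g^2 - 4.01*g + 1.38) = 6.31*g^2 - 0.59*g + 3.44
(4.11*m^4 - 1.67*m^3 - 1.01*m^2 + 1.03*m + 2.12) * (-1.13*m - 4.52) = -4.6443*m^5 - 16.6901*m^4 + 8.6897*m^3 + 3.4013*m^2 - 7.0512*m - 9.5824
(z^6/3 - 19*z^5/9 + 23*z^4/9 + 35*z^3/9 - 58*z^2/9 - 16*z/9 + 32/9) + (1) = z^6/3 - 19*z^5/9 + 23*z^4/9 + 35*z^3/9 - 58*z^2/9 - 16*z/9 + 41/9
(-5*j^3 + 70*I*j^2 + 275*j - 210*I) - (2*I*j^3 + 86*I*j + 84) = -5*j^3 - 2*I*j^3 + 70*I*j^2 + 275*j - 86*I*j - 84 - 210*I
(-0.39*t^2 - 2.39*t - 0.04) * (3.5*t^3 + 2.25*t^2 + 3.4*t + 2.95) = -1.365*t^5 - 9.2425*t^4 - 6.8435*t^3 - 9.3665*t^2 - 7.1865*t - 0.118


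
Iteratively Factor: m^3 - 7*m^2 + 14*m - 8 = (m - 1)*(m^2 - 6*m + 8) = (m - 4)*(m - 1)*(m - 2)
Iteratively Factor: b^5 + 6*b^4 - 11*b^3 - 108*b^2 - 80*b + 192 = (b - 4)*(b^4 + 10*b^3 + 29*b^2 + 8*b - 48) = (b - 4)*(b + 4)*(b^3 + 6*b^2 + 5*b - 12) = (b - 4)*(b + 4)^2*(b^2 + 2*b - 3) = (b - 4)*(b - 1)*(b + 4)^2*(b + 3)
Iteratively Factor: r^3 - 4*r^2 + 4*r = (r - 2)*(r^2 - 2*r) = r*(r - 2)*(r - 2)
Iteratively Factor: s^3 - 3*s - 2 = (s - 2)*(s^2 + 2*s + 1) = (s - 2)*(s + 1)*(s + 1)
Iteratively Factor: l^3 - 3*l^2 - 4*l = (l)*(l^2 - 3*l - 4) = l*(l - 4)*(l + 1)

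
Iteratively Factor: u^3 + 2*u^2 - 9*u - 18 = (u + 2)*(u^2 - 9) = (u - 3)*(u + 2)*(u + 3)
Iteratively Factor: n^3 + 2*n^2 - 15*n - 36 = (n + 3)*(n^2 - n - 12) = (n + 3)^2*(n - 4)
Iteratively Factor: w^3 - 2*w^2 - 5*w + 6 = (w + 2)*(w^2 - 4*w + 3) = (w - 3)*(w + 2)*(w - 1)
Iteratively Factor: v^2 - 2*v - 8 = (v + 2)*(v - 4)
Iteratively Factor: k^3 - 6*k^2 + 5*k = (k - 5)*(k^2 - k) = (k - 5)*(k - 1)*(k)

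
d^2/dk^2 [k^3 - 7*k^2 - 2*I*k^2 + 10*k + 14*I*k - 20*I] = 6*k - 14 - 4*I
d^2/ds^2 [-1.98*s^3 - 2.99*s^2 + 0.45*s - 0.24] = -11.88*s - 5.98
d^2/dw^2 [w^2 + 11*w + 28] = 2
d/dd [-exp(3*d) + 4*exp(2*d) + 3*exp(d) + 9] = (-3*exp(2*d) + 8*exp(d) + 3)*exp(d)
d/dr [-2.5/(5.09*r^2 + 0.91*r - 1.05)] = (25.45*r + 2.275)/(5.09*r^2 + 0.91*r - 1.05)^2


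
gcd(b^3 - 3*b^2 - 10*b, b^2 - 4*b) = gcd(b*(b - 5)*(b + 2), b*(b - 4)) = b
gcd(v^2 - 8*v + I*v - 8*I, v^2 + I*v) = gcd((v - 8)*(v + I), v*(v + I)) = v + I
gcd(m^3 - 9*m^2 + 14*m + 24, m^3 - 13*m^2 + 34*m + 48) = m^2 - 5*m - 6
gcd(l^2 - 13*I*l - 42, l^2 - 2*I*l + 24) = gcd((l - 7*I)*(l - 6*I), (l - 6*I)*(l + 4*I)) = l - 6*I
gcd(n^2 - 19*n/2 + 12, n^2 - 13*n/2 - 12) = n - 8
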